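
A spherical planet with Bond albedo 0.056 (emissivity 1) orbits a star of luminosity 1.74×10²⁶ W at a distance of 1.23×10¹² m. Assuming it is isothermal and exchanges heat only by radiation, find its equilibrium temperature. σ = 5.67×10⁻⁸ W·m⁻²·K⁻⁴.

First find the stellar flux at distance d: S = L/(4πd²) = 1.74×10²⁶/(4π·(1.23×10¹²)²) = 9.152 W/m².
For an isothermal sphere, absorbed (1−a)S·πr² = emitted σ·4πr²·T⁴, so T⁴ = (1−a)S/(4σ).
T⁴ = 0.944·9.152/(4·5.67×10⁻⁸) = 3.809×10⁷ K⁴.

T ≈ 78.6 K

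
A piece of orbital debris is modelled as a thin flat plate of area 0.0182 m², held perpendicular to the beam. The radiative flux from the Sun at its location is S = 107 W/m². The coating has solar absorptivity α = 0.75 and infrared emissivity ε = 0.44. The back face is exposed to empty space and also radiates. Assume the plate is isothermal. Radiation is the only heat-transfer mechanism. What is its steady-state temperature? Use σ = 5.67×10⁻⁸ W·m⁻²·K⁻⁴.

At equilibrium, absorbed power = emitted power.
Absorbing cross-section = A = 0.01820 m²; emitting surface = 2A = 0.03640 m² (ratio 2).
αS·A_cross = εσ·A_surf·T⁴  ⇒  T⁴ = αS/(ε·2σ).
T⁴ = 0.750·107/(0.44·2·5.67×10⁻⁸) = 1.608×10⁹ K⁴.
T = (1.608×10⁹)^(1/4).

T ≈ 200 K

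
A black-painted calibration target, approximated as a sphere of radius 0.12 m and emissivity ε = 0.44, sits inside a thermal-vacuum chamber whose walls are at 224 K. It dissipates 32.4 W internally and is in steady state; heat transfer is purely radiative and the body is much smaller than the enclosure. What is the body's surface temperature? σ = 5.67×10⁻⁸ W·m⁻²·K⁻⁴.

For a small grey body in a large enclosure, net radiated power = εσA(T⁴ − T_w⁴).
Steady state: P = εσA(T⁴ − T_w⁴) with A = 4πr² = 0.1810 m².
T⁴ = P/(εσA) + T_w⁴ = 32.4/(0.44·5.67×10⁻⁸·0.1810) + (224)⁴
    = 7.177×10⁹ + 2.518×10⁹ = 9.695×10⁹ K⁴.

T ≈ 314 K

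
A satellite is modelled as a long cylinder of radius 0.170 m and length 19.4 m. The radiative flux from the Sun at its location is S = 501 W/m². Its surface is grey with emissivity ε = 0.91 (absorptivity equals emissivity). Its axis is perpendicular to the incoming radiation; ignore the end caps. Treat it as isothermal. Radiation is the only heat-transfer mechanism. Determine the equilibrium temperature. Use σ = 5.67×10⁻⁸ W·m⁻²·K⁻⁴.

T ≈ 230 K

At equilibrium, absorbed power = emitted power.
Absorbing cross-section = 2rL = 6.596 m²; emitting surface = 2πrL = 20.72 m² (ratio π).
εS·A_cross = εσ·A_surf·T⁴  ⇒  T⁴ = S/(πσ)   (ε cancels).
T⁴ = 501/(π·5.67×10⁻⁸) = 2.813×10⁹ K⁴.
T = (2.813×10⁹)^(1/4).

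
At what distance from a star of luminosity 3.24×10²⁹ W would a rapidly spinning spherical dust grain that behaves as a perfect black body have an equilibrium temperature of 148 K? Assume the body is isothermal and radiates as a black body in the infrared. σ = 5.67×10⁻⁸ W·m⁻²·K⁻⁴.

For an isothermal black-emitting sphere, (1−a)S·πr² = σ·4πr²·T⁴ ⇒ S = 4σT⁴/(1−a).
S = 4·5.67×10⁻⁸·(148)⁴/1.00 = 108.8 W/m².
Flux falls as S = L/(4πd²), so d = √(L/(4πS)) = √(3.24×10²⁹/(4π·108.8)).

d ≈ 1.54×10¹³ m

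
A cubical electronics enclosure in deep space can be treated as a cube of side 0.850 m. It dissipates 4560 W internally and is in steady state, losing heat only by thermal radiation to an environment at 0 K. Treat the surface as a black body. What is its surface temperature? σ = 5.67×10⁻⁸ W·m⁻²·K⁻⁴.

T ≈ 369 K

Steady state: internal power = radiated power, P = εσA T⁴.
Radiating area A = 6L² = 4.335 m².
T⁴ = P/(εσA) = 4560/(1.0·5.67×10⁻⁸·4.335) = 1.855×10¹⁰ K⁴.
T = (1.855×10¹⁰)^(1/4).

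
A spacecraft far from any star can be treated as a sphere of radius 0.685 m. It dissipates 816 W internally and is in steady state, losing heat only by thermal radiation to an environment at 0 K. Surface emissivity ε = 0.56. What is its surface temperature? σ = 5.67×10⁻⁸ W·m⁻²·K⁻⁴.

T ≈ 257 K

Steady state: internal power = radiated power, P = εσA T⁴.
Radiating area A = 4πr² = 5.896 m².
T⁴ = P/(εσA) = 816/(0.56·5.67×10⁻⁸·5.896) = 4.358×10⁹ K⁴.
T = (4.358×10⁹)^(1/4).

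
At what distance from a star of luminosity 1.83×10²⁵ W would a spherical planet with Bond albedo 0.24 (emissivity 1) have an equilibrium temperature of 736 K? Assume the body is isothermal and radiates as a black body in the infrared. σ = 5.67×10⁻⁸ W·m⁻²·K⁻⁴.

d ≈ 4.08×10⁹ m

For an isothermal black-emitting sphere, (1−a)S·πr² = σ·4πr²·T⁴ ⇒ S = 4σT⁴/(1−a).
S = 4·5.67×10⁻⁸·(736)⁴/0.760 = 87570 W/m².
Flux falls as S = L/(4πd²), so d = √(L/(4πS)) = √(1.83×10²⁵/(4π·87570)).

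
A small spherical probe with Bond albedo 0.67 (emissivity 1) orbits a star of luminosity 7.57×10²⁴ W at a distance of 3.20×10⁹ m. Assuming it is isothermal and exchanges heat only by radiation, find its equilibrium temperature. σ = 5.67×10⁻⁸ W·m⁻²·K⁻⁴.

T ≈ 541 K

First find the stellar flux at distance d: S = L/(4πd²) = 7.57×10²⁴/(4π·(3.20×10⁹)²) = 58830 W/m².
For an isothermal sphere, absorbed (1−a)S·πr² = emitted σ·4πr²·T⁴, so T⁴ = (1−a)S/(4σ).
T⁴ = 0.330·58830/(4·5.67×10⁻⁸) = 8.560×10¹⁰ K⁴.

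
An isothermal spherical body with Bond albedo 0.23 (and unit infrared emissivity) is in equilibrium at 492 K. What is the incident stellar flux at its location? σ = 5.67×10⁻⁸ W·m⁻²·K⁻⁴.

(1−a)S·πr² = σ·4πr²·T⁴ ⇒ S = 4σT⁴/(1−a).
S = 4·5.67×10⁻⁸·5.859×10¹⁰/0.770.

S ≈ 17300 W/m²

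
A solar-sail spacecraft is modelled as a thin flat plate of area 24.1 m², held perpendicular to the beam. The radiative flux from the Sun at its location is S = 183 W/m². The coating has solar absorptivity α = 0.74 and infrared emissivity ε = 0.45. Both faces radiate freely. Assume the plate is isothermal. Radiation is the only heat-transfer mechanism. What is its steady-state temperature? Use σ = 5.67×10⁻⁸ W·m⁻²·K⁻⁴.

At equilibrium, absorbed power = emitted power.
Absorbing cross-section = A = 24.10 m²; emitting surface = 2A = 48.20 m² (ratio 2).
αS·A_cross = εσ·A_surf·T⁴  ⇒  T⁴ = αS/(ε·2σ).
T⁴ = 0.740·183/(0.45·2·5.67×10⁻⁸) = 2.654×10⁹ K⁴.
T = (2.654×10⁹)^(1/4).

T ≈ 227 K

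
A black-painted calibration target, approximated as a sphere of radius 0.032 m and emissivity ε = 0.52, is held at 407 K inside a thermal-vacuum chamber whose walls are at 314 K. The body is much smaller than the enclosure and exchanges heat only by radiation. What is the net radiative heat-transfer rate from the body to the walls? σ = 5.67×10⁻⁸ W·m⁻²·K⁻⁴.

P_net ≈ 6.72 W

For a small grey body in a large enclosure: P_net = εσA(T_body⁴ − T_wall⁴).
A = 4πr² = 0.01287 m²; T_body⁴ − T_wall⁴ = 2.744×10¹⁰ − 9.721×10⁹ = 1.772×10¹⁰ K⁴.
|P_net| = 0.52·5.67×10⁻⁸·0.01287·1.772×10¹⁰.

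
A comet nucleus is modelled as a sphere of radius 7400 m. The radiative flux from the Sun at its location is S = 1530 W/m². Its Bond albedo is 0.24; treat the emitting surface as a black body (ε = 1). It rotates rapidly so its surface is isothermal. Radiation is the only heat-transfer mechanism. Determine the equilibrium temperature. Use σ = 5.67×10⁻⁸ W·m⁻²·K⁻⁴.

At equilibrium, absorbed power = emitted power.
Absorbing cross-section = πr² = 1.720×10⁸ m²; emitting surface = 4πr² = 6.881×10⁸ m² (ratio 4).
(1−a)S·A_cross = εσ·A_surf·T⁴  ⇒  T⁴ = (1−a)S/(4σ).
T⁴ = 0.760·1530/(4·5.67×10⁻⁸) = 5.127×10⁹ K⁴.
T = (5.127×10⁹)^(1/4).

T ≈ 268 K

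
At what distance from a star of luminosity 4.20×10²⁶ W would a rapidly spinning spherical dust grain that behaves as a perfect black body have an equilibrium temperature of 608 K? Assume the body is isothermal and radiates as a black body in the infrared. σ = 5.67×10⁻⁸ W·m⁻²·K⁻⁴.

For an isothermal black-emitting sphere, (1−a)S·πr² = σ·4πr²·T⁴ ⇒ S = 4σT⁴/(1−a).
S = 4·5.67×10⁻⁸·(608)⁴/1.00 = 30990 W/m².
Flux falls as S = L/(4πd²), so d = √(L/(4πS)) = √(4.20×10²⁶/(4π·30990)).

d ≈ 3.28×10¹⁰ m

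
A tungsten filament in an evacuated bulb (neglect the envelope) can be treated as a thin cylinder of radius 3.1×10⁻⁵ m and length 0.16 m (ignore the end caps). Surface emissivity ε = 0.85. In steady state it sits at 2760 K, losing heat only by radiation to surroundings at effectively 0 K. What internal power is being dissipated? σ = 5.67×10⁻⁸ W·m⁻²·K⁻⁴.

P ≈ 87.2 W

Steady state: P = εσA T⁴.
A = 2πrL = 3.116×10⁻⁵ m²; T⁴ = (2760)⁴ = 5.803×10¹³ K⁴.
P = 0.85 × 5.67×10⁻⁸ × 3.116×10⁻⁵ × 5.803×10¹³.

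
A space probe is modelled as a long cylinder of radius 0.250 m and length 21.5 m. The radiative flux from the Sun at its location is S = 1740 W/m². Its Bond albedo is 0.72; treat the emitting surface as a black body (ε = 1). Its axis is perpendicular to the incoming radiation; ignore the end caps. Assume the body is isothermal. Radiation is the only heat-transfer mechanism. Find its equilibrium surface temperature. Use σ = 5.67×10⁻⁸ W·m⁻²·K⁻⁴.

T ≈ 229 K

At equilibrium, absorbed power = emitted power.
Absorbing cross-section = 2rL = 10.75 m²; emitting surface = 2πrL = 33.77 m² (ratio π).
(1−a)S·A_cross = εσ·A_surf·T⁴  ⇒  T⁴ = (1−a)S/(πσ).
T⁴ = 0.280·1740/(π·5.67×10⁻⁸) = 2.735×10⁹ K⁴.
T = (2.735×10⁹)^(1/4).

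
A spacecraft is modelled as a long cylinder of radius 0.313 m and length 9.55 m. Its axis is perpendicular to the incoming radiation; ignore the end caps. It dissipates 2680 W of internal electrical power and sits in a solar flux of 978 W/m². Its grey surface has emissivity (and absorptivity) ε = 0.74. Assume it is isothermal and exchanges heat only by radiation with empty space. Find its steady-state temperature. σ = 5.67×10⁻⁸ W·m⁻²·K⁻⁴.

At steady state, absorbed solar power + internal power = radiated power.
Absorbed: α·S·A_cross = 0.74·978·5.978 = 4327 W (cross-section 2rL).
Total input = 4327 + 2680 = 7007 W.
Radiated: εσ·A_surf·T⁴ with A_surf = 2πrL = 18.78 m².
T⁴ = 7007/(0.74·5.67×10⁻⁸·18.78) = 8.891×10⁹ K⁴.

T ≈ 307 K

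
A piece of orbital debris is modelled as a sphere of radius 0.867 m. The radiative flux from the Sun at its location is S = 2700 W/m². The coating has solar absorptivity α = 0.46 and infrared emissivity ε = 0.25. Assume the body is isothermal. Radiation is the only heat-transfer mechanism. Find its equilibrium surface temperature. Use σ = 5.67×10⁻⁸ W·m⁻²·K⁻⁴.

At equilibrium, absorbed power = emitted power.
Absorbing cross-section = πr² = 2.362 m²; emitting surface = 4πr² = 9.446 m² (ratio 4).
αS·A_cross = εσ·A_surf·T⁴  ⇒  T⁴ = αS/(ε·4σ).
T⁴ = 0.460·2700/(0.25·4·5.67×10⁻⁸) = 2.190×10¹⁰ K⁴.
T = (2.190×10¹⁰)^(1/4).

T ≈ 385 K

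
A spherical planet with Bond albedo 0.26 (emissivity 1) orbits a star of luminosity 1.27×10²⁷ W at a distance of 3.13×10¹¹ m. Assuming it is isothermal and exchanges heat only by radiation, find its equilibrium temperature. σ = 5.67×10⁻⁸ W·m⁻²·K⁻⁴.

First find the stellar flux at distance d: S = L/(4πd²) = 1.27×10²⁷/(4π·(3.13×10¹¹)²) = 1032 W/m².
For an isothermal sphere, absorbed (1−a)S·πr² = emitted σ·4πr²·T⁴, so T⁴ = (1−a)S/(4σ).
T⁴ = 0.740·1032/(4·5.67×10⁻⁸) = 3.366×10⁹ K⁴.

T ≈ 241 K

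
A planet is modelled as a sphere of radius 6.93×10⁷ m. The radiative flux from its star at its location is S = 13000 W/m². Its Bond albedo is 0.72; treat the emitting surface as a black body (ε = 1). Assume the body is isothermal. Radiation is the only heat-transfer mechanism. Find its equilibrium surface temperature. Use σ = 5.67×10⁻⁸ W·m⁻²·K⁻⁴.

At equilibrium, absorbed power = emitted power.
Absorbing cross-section = πr² = 1.509×10¹⁶ m²; emitting surface = 4πr² = 6.035×10¹⁶ m² (ratio 4).
(1−a)S·A_cross = εσ·A_surf·T⁴  ⇒  T⁴ = (1−a)S/(4σ).
T⁴ = 0.280·13000/(4·5.67×10⁻⁸) = 1.605×10¹⁰ K⁴.
T = (1.605×10¹⁰)^(1/4).

T ≈ 356 K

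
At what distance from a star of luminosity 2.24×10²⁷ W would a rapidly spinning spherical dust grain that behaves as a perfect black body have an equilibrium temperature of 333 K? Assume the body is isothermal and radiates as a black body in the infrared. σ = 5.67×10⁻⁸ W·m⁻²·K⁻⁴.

For an isothermal black-emitting sphere, (1−a)S·πr² = σ·4πr²·T⁴ ⇒ S = 4σT⁴/(1−a).
S = 4·5.67×10⁻⁸·(333)⁴/1.00 = 2789 W/m².
Flux falls as S = L/(4πd²), so d = √(L/(4πS)) = √(2.24×10²⁷/(4π·2789)).

d ≈ 2.53×10¹¹ m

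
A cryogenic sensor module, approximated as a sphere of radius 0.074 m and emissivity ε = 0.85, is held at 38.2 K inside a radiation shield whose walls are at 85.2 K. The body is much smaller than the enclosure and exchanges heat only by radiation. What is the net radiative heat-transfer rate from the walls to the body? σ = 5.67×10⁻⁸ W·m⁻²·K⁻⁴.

For a small grey body in a large enclosure: P_net = εσA(T_body⁴ − T_wall⁴).
A = 4πr² = 0.06881 m²; T_body⁴ − T_wall⁴ = 2.129×10⁶ − 5.269×10⁷ = -5.056×10⁷ K⁴.
|P_net| = 0.85·5.67×10⁻⁸·0.06881·5.056×10⁷.

P_net ≈ 0.168 W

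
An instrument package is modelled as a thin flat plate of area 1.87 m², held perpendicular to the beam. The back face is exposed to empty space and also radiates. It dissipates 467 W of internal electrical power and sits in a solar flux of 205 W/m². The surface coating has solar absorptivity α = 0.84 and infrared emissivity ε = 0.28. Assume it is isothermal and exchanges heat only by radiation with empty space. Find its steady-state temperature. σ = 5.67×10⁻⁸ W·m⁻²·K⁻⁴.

At steady state, absorbed solar power + internal power = radiated power.
Absorbed: α·S·A_cross = 0.84·205·1.870 = 322.0 W (cross-section A).
Total input = 322.0 + 467 = 789.0 W.
Radiated: εσ·A_surf·T⁴ with A_surf = 2A = 3.740 m².
T⁴ = 789.0/(0.28·5.67×10⁻⁸·3.740) = 1.329×10¹⁰ K⁴.

T ≈ 340 K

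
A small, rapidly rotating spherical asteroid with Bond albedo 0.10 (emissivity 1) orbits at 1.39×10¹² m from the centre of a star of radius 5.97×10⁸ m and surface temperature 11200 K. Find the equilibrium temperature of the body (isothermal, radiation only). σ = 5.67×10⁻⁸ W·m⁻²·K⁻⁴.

The star's surface emits σT_*⁴; at distance d the flux is S = σT_*⁴(R_*/d)².
S = 5.67×10⁻⁸·(11200)⁴·(5.97×10⁸/1.39×10¹²)² = 164.6 W/m².
For an isothermal sphere T⁴ = (1−a)S/(4σ) = 6.531×10⁸ K⁴.

T ≈ 160 K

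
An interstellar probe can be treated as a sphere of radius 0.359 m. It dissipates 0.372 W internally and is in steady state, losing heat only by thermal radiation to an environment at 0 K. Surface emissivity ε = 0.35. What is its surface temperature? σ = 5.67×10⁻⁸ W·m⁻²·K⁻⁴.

Steady state: internal power = radiated power, P = εσA T⁴.
Radiating area A = 4πr² = 1.620 m².
T⁴ = P/(εσA) = 0.372/(0.35·5.67×10⁻⁸·1.620) = 1.157×10⁷ K⁴.
T = (1.157×10⁷)^(1/4).

T ≈ 58.3 K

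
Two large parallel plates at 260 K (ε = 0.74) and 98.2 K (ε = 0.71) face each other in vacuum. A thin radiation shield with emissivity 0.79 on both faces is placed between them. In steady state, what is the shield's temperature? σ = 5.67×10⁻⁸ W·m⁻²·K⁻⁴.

T_s ≈ 221 K

In steady state the net flux on the hot side equals that on the cold side.
σ(T₁⁴−T_s⁴)/D₁ = σ(T_s⁴−T₂⁴)/D₂, with D₁ = 1/ε₁+1/ε_s−1 = 1.617, D₂ = 1/ε_s+1/ε₂−1 = 1.674.
Solve for T_s⁴: T_s⁴ = (D₂·T₁⁴ + D₁·T₂⁴)/(D₁+D₂) = 2.370×10⁹ K⁴.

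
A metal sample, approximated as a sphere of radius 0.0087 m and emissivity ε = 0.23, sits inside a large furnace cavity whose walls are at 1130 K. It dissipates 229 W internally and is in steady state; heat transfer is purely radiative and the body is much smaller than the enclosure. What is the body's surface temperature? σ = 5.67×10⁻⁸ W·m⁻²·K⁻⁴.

For a small grey body in a large enclosure, net radiated power = εσA(T⁴ − T_w⁴).
Steady state: P = εσA(T⁴ − T_w⁴) with A = 4πr² = 9.511×10⁻⁴ m².
T⁴ = P/(εσA) + T_w⁴ = 229/(0.23·5.67×10⁻⁸·9.511×10⁻⁴) + (1130)⁴
    = 1.846×10¹³ + 1.630×10¹² = 2.009×10¹³ K⁴.

T ≈ 2120 K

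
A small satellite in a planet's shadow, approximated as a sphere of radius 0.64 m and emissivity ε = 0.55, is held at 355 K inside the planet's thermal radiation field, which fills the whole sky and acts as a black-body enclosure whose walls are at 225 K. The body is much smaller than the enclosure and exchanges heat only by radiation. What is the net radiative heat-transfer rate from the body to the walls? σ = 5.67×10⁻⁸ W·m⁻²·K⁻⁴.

For a small grey body in a large enclosure: P_net = εσA(T_body⁴ − T_wall⁴).
A = 4πr² = 5.147 m²; T_body⁴ − T_wall⁴ = 1.588×10¹⁰ − 2.563×10⁹ = 1.332×10¹⁰ K⁴.
|P_net| = 0.55·5.67×10⁻⁸·5.147·1.332×10¹⁰.

P_net ≈ 2140 W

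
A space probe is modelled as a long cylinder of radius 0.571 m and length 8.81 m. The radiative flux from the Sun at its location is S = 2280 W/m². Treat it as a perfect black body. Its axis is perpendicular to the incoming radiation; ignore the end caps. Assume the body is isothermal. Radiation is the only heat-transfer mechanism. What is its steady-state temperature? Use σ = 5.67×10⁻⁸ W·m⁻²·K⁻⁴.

T ≈ 336 K

At equilibrium, absorbed power = emitted power.
Absorbing cross-section = 2rL = 10.06 m²; emitting surface = 2πrL = 31.61 m² (ratio π).
S·A_cross = εσ·A_surf·T⁴  ⇒  T⁴ = S/(πσ).
T⁴ = 1.00·2280/(π·5.67×10⁻⁸) = 1.280×10¹⁰ K⁴.
T = (1.280×10¹⁰)^(1/4).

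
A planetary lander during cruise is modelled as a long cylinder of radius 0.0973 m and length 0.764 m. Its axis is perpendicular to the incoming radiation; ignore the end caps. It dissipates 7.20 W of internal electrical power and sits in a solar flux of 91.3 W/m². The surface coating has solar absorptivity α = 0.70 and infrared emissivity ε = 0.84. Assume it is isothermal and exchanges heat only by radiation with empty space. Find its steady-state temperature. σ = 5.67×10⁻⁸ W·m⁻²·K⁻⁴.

At steady state, absorbed solar power + internal power = radiated power.
Absorbed: α·S·A_cross = 0.70·91.3·0.1487 = 9.502 W (cross-section 2rL).
Total input = 9.502 + 7.20 = 16.70 W.
Radiated: εσ·A_surf·T⁴ with A_surf = 2πrL = 0.4671 m².
T⁴ = 16.70/(0.84·5.67×10⁻⁸·0.4671) = 7.508×10⁸ K⁴.

T ≈ 166 K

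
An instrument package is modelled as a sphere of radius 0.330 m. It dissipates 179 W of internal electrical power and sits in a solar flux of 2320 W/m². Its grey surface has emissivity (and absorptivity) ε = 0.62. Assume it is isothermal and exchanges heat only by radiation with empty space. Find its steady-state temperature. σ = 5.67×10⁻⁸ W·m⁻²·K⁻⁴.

At steady state, absorbed solar power + internal power = radiated power.
Absorbed: α·S·A_cross = 0.62·2320·0.3421 = 492.1 W (cross-section πr²).
Total input = 492.1 + 179 = 671.1 W.
Radiated: εσ·A_surf·T⁴ with A_surf = 4πr² = 1.368 m².
T⁴ = 671.1/(0.62·5.67×10⁻⁸·1.368) = 1.395×10¹⁰ K⁴.

T ≈ 344 K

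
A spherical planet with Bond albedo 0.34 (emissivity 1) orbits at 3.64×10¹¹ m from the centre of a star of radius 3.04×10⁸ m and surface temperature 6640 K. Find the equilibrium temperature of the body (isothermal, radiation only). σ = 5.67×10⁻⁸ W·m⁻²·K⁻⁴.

The star's surface emits σT_*⁴; at distance d the flux is S = σT_*⁴(R_*/d)².
S = 5.67×10⁻⁸·(6640)⁴·(3.04×10⁸/3.64×10¹¹)² = 76.88 W/m².
For an isothermal sphere T⁴ = (1−a)S/(4σ) = 2.237×10⁸ K⁴.

T ≈ 122 K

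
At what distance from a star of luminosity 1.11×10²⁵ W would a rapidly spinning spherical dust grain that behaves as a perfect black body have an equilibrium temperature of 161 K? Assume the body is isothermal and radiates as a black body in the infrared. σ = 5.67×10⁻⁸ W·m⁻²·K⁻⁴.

For an isothermal black-emitting sphere, (1−a)S·πr² = σ·4πr²·T⁴ ⇒ S = 4σT⁴/(1−a).
S = 4·5.67×10⁻⁸·(161)⁴/1.00 = 152.4 W/m².
Flux falls as S = L/(4πd²), so d = √(L/(4πS)) = √(1.11×10²⁵/(4π·152.4)).

d ≈ 7.61×10¹⁰ m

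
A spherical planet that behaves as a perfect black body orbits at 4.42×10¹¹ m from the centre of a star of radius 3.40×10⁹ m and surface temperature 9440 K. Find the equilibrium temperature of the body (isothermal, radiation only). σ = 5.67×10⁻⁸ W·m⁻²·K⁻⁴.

The star's surface emits σT_*⁴; at distance d the flux is S = σT_*⁴(R_*/d)².
S = 5.67×10⁻⁸·(9440)⁴·(3.40×10⁹/4.42×10¹¹)² = 26640 W/m².
For an isothermal sphere T⁴ = (1−a)S/(4σ) = 1.175×10¹¹ K⁴.

T ≈ 585 K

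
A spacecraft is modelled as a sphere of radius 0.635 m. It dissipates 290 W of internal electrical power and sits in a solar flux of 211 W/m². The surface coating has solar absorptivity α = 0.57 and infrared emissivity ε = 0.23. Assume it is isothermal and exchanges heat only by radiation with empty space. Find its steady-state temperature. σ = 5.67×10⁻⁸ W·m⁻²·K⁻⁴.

T ≈ 286 K

At steady state, absorbed solar power + internal power = radiated power.
Absorbed: α·S·A_cross = 0.57·211·1.267 = 152.4 W (cross-section πr²).
Total input = 152.4 + 290 = 442.4 W.
Radiated: εσ·A_surf·T⁴ with A_surf = 4πr² = 5.067 m².
T⁴ = 442.4/(0.23·5.67×10⁻⁸·5.067) = 6.694×10⁹ K⁴.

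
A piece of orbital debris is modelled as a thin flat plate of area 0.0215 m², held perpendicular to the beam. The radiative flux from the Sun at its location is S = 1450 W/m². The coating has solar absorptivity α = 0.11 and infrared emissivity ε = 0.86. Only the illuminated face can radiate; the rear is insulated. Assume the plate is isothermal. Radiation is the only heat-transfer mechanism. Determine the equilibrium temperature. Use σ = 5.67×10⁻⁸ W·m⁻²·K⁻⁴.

T ≈ 239 K

At equilibrium, absorbed power = emitted power.
Absorbing cross-section = A = 0.02150 m²; emitting surface = A = 0.02150 m² (ratio 1).
αS·A_cross = εσ·A_surf·T⁴  ⇒  T⁴ = αS/(ε·1σ).
T⁴ = 0.110·1450/(0.86·1·5.67×10⁻⁸) = 3.271×10⁹ K⁴.
T = (3.271×10⁹)^(1/4).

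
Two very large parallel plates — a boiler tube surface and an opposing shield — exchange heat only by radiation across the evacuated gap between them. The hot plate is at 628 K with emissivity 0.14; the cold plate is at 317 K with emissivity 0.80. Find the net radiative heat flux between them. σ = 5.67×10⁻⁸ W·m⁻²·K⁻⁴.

q ≈ 1120 W/m²

For two infinite grey parallel plates, q = σ(T₁⁴ − T₂⁴)/(1/ε₁ + 1/ε₂ − 1).
T₁⁴ − T₂⁴ = 1.555×10¹¹ − 1.010×10¹⁰ = 1.454×10¹¹ K⁴.
1/ε₁ + 1/ε₂ − 1 = 7.143 + 1.250 − 1 = 7.393.
q = 5.67×10⁻⁸ × 1.454×10¹¹ / 7.393.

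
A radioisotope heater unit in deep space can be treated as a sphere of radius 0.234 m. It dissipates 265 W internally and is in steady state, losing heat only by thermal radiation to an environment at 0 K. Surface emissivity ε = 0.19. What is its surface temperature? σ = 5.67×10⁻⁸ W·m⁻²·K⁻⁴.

T ≈ 435 K

Steady state: internal power = radiated power, P = εσA T⁴.
Radiating area A = 4πr² = 0.6881 m².
T⁴ = P/(εσA) = 265/(0.19·5.67×10⁻⁸·0.6881) = 3.575×10¹⁰ K⁴.
T = (3.575×10¹⁰)^(1/4).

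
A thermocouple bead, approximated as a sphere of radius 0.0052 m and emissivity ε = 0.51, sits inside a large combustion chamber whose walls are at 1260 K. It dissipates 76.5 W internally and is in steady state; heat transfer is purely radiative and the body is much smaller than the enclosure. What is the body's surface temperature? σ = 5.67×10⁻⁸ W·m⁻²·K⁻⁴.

T ≈ 1790 K

For a small grey body in a large enclosure, net radiated power = εσA(T⁴ − T_w⁴).
Steady state: P = εσA(T⁴ − T_w⁴) with A = 4πr² = 3.398×10⁻⁴ m².
T⁴ = P/(εσA) + T_w⁴ = 76.5/(0.51·5.67×10⁻⁸·3.398×10⁻⁴) + (1260)⁴
    = 7.786×10¹² + 2.520×10¹² = 1.031×10¹³ K⁴.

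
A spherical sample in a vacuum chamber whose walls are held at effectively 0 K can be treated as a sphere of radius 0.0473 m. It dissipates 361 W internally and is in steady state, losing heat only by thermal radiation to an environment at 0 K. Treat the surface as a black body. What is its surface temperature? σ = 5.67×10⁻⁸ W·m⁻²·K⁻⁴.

T ≈ 690 K

Steady state: internal power = radiated power, P = εσA T⁴.
Radiating area A = 4πr² = 0.02811 m².
T⁴ = P/(εσA) = 361/(1.0·5.67×10⁻⁸·0.02811) = 2.265×10¹¹ K⁴.
T = (2.265×10¹¹)^(1/4).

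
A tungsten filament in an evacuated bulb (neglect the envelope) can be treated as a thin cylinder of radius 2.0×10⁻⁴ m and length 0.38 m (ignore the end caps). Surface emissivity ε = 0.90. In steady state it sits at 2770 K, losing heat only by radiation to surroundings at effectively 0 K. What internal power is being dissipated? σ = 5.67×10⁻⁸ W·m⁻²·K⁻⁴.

P ≈ 1430 W

Steady state: P = εσA T⁴.
A = 2πrL = 4.775×10⁻⁴ m²; T⁴ = (2770)⁴ = 5.887×10¹³ K⁴.
P = 0.90 × 5.67×10⁻⁸ × 4.775×10⁻⁴ × 5.887×10¹³.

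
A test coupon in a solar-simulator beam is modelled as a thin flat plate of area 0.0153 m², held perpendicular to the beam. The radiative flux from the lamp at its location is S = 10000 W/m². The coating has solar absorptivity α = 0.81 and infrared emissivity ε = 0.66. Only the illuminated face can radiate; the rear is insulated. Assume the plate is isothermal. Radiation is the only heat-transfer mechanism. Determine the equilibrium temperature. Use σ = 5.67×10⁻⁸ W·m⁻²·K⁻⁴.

T ≈ 682 K

At equilibrium, absorbed power = emitted power.
Absorbing cross-section = A = 0.01530 m²; emitting surface = A = 0.01530 m² (ratio 1).
αS·A_cross = εσ·A_surf·T⁴  ⇒  T⁴ = αS/(ε·1σ).
T⁴ = 0.810·10000/(0.66·1·5.67×10⁻⁸) = 2.165×10¹¹ K⁴.
T = (2.165×10¹¹)^(1/4).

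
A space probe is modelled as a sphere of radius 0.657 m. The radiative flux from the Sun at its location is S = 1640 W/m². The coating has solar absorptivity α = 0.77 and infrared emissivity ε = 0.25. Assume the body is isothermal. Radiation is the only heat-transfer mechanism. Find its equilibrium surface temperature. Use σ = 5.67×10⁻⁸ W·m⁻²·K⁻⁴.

At equilibrium, absorbed power = emitted power.
Absorbing cross-section = πr² = 1.356 m²; emitting surface = 4πr² = 5.424 m² (ratio 4).
αS·A_cross = εσ·A_surf·T⁴  ⇒  T⁴ = αS/(ε·4σ).
T⁴ = 0.770·1640/(0.25·4·5.67×10⁻⁸) = 2.227×10¹⁰ K⁴.
T = (2.227×10¹⁰)^(1/4).

T ≈ 386 K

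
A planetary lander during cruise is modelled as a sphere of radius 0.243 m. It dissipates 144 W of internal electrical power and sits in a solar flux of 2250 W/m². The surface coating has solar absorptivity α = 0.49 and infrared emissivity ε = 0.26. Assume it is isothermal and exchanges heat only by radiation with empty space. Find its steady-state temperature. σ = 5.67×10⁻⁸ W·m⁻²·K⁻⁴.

T ≈ 422 K

At steady state, absorbed solar power + internal power = radiated power.
Absorbed: α·S·A_cross = 0.49·2250·0.1855 = 204.5 W (cross-section πr²).
Total input = 204.5 + 144 = 348.5 W.
Radiated: εσ·A_surf·T⁴ with A_surf = 4πr² = 0.7420 m².
T⁴ = 348.5/(0.26·5.67×10⁻⁸·0.7420) = 3.186×10¹⁰ K⁴.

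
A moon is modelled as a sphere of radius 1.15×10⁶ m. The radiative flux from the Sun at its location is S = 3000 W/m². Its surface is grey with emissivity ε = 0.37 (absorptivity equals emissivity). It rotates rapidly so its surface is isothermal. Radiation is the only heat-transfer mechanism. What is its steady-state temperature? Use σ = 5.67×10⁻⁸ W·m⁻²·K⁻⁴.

At equilibrium, absorbed power = emitted power.
Absorbing cross-section = πr² = 4.155×10¹² m²; emitting surface = 4πr² = 1.662×10¹³ m² (ratio 4).
εS·A_cross = εσ·A_surf·T⁴  ⇒  T⁴ = S/(4σ)   (ε cancels).
T⁴ = 3000/(4·5.67×10⁻⁸) = 1.323×10¹⁰ K⁴.
T = (1.323×10¹⁰)^(1/4).

T ≈ 339 K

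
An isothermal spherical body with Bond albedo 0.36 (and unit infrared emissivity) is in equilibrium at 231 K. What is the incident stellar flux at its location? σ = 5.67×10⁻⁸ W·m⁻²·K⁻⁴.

S ≈ 1010 W/m²

(1−a)S·πr² = σ·4πr²·T⁴ ⇒ S = 4σT⁴/(1−a).
S = 4·5.67×10⁻⁸·2.847×10⁹/0.640.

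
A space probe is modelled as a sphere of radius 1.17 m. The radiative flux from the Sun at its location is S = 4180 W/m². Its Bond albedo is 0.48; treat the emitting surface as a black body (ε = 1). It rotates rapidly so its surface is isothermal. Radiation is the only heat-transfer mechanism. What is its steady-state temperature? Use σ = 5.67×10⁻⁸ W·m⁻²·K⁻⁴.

T ≈ 313 K

At equilibrium, absorbed power = emitted power.
Absorbing cross-section = πr² = 4.301 m²; emitting surface = 4πr² = 17.20 m² (ratio 4).
(1−a)S·A_cross = εσ·A_surf·T⁴  ⇒  T⁴ = (1−a)S/(4σ).
T⁴ = 0.520·4180/(4·5.67×10⁻⁸) = 9.584×10⁹ K⁴.
T = (9.584×10⁹)^(1/4).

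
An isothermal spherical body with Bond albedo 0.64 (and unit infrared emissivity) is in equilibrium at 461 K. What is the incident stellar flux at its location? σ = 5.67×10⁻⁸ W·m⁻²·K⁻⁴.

S ≈ 28500 W/m²

(1−a)S·πr² = σ·4πr²·T⁴ ⇒ S = 4σT⁴/(1−a).
S = 4·5.67×10⁻⁸·4.517×10¹⁰/0.360.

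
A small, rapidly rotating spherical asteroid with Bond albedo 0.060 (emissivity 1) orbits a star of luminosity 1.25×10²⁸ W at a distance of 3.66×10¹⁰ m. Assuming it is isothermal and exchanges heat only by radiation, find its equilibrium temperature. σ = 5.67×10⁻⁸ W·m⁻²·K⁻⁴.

First find the stellar flux at distance d: S = L/(4πd²) = 1.25×10²⁸/(4π·(3.66×10¹⁰)²) = 7.426×10⁵ W/m².
For an isothermal sphere, absorbed (1−a)S·πr² = emitted σ·4πr²·T⁴, so T⁴ = (1−a)S/(4σ).
T⁴ = 0.940·7.426×10⁵/(4·5.67×10⁻⁸) = 3.078×10¹² K⁴.

T ≈ 1320 K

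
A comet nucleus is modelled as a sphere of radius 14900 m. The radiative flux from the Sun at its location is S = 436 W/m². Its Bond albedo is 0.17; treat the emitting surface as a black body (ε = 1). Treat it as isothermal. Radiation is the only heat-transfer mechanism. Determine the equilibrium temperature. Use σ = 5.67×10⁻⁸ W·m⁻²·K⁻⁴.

T ≈ 200 K

At equilibrium, absorbed power = emitted power.
Absorbing cross-section = πr² = 6.975×10⁸ m²; emitting surface = 4πr² = 2.790×10⁹ m² (ratio 4).
(1−a)S·A_cross = εσ·A_surf·T⁴  ⇒  T⁴ = (1−a)S/(4σ).
T⁴ = 0.830·436/(4·5.67×10⁻⁸) = 1.596×10⁹ K⁴.
T = (1.596×10⁹)^(1/4).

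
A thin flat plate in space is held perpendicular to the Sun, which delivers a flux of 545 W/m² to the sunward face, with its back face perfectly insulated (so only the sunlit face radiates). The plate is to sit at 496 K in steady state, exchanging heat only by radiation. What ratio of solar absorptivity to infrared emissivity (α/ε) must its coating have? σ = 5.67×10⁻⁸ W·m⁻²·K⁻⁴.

α/ε ≈ 6.30

Balance: αS·A = εσ·1A·T⁴ ⇒ α/ε = σT⁴/S.
α/ε = 5.67×10⁻⁸·(496)⁴/545 = 5.67×10⁻⁸·6.052×10¹⁰/545.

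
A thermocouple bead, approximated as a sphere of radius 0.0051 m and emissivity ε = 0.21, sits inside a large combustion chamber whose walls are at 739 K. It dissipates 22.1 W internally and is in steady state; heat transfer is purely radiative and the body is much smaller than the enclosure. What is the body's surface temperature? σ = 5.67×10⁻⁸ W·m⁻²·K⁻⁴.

T ≈ 1560 K

For a small grey body in a large enclosure, net radiated power = εσA(T⁴ − T_w⁴).
Steady state: P = εσA(T⁴ − T_w⁴) with A = 4πr² = 3.269×10⁻⁴ m².
T⁴ = P/(εσA) + T_w⁴ = 22.1/(0.21·5.67×10⁻⁸·3.269×10⁻⁴) + (739)⁴
    = 5.679×10¹² + 2.982×10¹¹ = 5.977×10¹² K⁴.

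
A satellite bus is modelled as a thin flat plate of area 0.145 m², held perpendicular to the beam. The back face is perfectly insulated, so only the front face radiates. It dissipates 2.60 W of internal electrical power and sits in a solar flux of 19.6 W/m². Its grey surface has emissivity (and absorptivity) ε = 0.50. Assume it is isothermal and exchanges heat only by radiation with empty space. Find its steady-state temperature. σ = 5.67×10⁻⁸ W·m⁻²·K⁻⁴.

T ≈ 177 K

At steady state, absorbed solar power + internal power = radiated power.
Absorbed: α·S·A_cross = 0.50·19.6·0.1450 = 1.421 W (cross-section A).
Total input = 1.421 + 2.60 = 4.021 W.
Radiated: εσ·A_surf·T⁴ with A_surf = A = 0.1450 m².
T⁴ = 4.021/(0.50·5.67×10⁻⁸·0.1450) = 9.782×10⁸ K⁴.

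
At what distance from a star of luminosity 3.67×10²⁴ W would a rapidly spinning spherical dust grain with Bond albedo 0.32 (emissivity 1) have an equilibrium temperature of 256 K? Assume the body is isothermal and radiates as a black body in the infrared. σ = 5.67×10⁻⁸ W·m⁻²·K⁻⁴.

d ≈ 1.43×10¹⁰ m

For an isothermal black-emitting sphere, (1−a)S·πr² = σ·4πr²·T⁴ ⇒ S = 4σT⁴/(1−a).
S = 4·5.67×10⁻⁸·(256)⁴/0.680 = 1432 W/m².
Flux falls as S = L/(4πd²), so d = √(L/(4πS)) = √(3.67×10²⁴/(4π·1432)).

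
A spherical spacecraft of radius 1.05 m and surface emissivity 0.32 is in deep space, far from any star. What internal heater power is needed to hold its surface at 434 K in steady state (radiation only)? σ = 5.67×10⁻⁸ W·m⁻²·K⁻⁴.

P ≈ 8920 W

P = εσ·4πr²·T⁴.
4πr² = 13.85 m²; T⁴ = 3.548×10¹⁰ K⁴.
P = 0.32·5.67×10⁻⁸·13.85·3.548×10¹⁰.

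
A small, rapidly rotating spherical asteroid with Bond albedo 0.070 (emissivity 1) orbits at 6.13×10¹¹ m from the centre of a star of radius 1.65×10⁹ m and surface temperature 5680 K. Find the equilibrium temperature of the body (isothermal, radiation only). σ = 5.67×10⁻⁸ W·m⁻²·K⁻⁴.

T ≈ 205 K

The star's surface emits σT_*⁴; at distance d the flux is S = σT_*⁴(R_*/d)².
S = 5.67×10⁻⁸·(5680)⁴·(1.65×10⁹/6.13×10¹¹)² = 427.6 W/m².
For an isothermal sphere T⁴ = (1−a)S/(4σ) = 1.753×10⁹ K⁴.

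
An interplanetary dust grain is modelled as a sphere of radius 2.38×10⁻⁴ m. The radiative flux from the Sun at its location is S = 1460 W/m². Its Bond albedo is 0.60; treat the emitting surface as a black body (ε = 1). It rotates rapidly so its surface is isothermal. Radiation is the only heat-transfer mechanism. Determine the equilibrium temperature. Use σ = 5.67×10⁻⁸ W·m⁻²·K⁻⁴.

At equilibrium, absorbed power = emitted power.
Absorbing cross-section = πr² = 1.780×10⁻⁷ m²; emitting surface = 4πr² = 7.118×10⁻⁷ m² (ratio 4).
(1−a)S·A_cross = εσ·A_surf·T⁴  ⇒  T⁴ = (1−a)S/(4σ).
T⁴ = 0.400·1460/(4·5.67×10⁻⁸) = 2.575×10⁹ K⁴.
T = (2.575×10⁹)^(1/4).

T ≈ 225 K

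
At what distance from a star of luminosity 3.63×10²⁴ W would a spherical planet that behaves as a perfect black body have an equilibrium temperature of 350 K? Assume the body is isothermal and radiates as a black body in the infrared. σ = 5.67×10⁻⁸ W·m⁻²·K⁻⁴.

d ≈ 9.21×10⁹ m

For an isothermal black-emitting sphere, (1−a)S·πr² = σ·4πr²·T⁴ ⇒ S = 4σT⁴/(1−a).
S = 4·5.67×10⁻⁸·(350)⁴/1.00 = 3403 W/m².
Flux falls as S = L/(4πd²), so d = √(L/(4πS)) = √(3.63×10²⁴/(4π·3403)).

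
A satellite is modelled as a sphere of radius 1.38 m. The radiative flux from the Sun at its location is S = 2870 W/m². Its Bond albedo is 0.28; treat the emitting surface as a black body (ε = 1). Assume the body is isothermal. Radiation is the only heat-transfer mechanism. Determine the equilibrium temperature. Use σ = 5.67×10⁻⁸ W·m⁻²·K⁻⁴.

At equilibrium, absorbed power = emitted power.
Absorbing cross-section = πr² = 5.983 m²; emitting surface = 4πr² = 23.93 m² (ratio 4).
(1−a)S·A_cross = εσ·A_surf·T⁴  ⇒  T⁴ = (1−a)S/(4σ).
T⁴ = 0.720·2870/(4·5.67×10⁻⁸) = 9.111×10⁹ K⁴.
T = (9.111×10⁹)^(1/4).

T ≈ 309 K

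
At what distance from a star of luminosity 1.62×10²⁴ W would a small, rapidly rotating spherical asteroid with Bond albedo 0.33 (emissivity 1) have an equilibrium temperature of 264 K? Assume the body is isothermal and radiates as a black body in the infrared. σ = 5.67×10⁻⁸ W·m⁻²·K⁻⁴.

d ≈ 8.85×10⁹ m

For an isothermal black-emitting sphere, (1−a)S·πr² = σ·4πr²·T⁴ ⇒ S = 4σT⁴/(1−a).
S = 4·5.67×10⁻⁸·(264)⁴/0.670 = 1644 W/m².
Flux falls as S = L/(4πd²), so d = √(L/(4πS)) = √(1.62×10²⁴/(4π·1644)).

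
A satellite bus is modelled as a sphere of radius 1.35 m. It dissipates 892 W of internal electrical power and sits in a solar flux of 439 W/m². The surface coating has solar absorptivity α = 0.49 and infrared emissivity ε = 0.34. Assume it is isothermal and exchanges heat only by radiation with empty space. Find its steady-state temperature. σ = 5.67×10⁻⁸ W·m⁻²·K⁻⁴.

T ≈ 263 K

At steady state, absorbed solar power + internal power = radiated power.
Absorbed: α·S·A_cross = 0.49·439·5.726 = 1232 W (cross-section πr²).
Total input = 1232 + 892 = 2124 W.
Radiated: εσ·A_surf·T⁴ with A_surf = 4πr² = 22.90 m².
T⁴ = 2124/(0.34·5.67×10⁻⁸·22.90) = 4.810×10⁹ K⁴.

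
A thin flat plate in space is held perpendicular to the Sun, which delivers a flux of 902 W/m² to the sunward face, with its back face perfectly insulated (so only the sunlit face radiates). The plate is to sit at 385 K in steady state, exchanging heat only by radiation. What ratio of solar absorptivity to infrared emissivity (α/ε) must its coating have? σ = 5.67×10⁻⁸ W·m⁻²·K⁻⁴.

Balance: αS·A = εσ·1A·T⁴ ⇒ α/ε = σT⁴/S.
α/ε = 5.67×10⁻⁸·(385)⁴/902 = 5.67×10⁻⁸·2.197×10¹⁰/902.

α/ε ≈ 1.38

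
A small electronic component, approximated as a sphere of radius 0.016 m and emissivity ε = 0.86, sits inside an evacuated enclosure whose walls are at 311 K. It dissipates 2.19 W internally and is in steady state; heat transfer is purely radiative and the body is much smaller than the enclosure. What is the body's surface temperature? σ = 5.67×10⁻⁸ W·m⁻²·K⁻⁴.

For a small grey body in a large enclosure, net radiated power = εσA(T⁴ − T_w⁴).
Steady state: P = εσA(T⁴ − T_w⁴) with A = 4πr² = 0.003217 m².
T⁴ = P/(εσA) + T_w⁴ = 2.19/(0.86·5.67×10⁻⁸·0.003217) + (311)⁴
    = 1.396×10¹⁰ + 9.355×10⁹ = 2.332×10¹⁰ K⁴.

T ≈ 391 K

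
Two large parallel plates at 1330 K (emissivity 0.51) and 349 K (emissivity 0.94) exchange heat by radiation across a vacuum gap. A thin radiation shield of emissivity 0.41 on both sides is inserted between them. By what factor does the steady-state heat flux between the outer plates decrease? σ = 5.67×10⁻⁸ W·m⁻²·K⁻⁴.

Without shield: q₀ = σΔ(T⁴)/(1/ε₁+1/ε₂−1) with denominator 2.025.
With shield the two gaps are in series; the resistances add: (1/ε₁+1/ε_s−1)+(1/ε_s+1/ε₂−1) = 3.400+2.503 = 5.903.
Heat-flux ratio q₀/q = 5.903/2.025.

factor ≈ 2.92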